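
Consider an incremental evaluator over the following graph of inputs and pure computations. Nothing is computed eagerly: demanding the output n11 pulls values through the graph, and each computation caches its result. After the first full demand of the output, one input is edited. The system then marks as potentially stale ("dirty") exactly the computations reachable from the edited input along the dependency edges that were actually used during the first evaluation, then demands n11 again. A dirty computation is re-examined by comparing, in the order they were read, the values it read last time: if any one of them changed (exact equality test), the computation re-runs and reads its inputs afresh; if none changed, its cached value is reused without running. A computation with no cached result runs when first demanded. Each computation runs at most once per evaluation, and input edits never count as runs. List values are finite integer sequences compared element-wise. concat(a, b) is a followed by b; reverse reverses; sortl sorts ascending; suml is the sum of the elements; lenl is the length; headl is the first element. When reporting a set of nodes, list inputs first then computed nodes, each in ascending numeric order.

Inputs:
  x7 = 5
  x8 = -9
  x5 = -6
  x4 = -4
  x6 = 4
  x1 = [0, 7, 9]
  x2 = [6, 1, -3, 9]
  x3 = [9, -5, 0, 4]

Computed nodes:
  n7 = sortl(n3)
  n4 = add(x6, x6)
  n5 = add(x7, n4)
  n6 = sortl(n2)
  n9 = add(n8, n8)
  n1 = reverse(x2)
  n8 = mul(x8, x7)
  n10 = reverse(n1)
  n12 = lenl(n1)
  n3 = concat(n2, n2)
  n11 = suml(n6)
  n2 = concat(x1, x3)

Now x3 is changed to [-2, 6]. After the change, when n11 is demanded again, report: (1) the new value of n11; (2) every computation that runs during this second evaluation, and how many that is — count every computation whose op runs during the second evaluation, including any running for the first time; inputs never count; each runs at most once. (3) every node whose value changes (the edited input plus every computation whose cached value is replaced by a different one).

n11 now evaluates to 20.
Run set: n2, n6, n11 (3 run).
Changed values: x3, n2, n6, n11.

Initial pass — values computed on the first demand:
  n2 = concat([0, 7, 9], [9, -5, 0, 4]) = [0, 7, 9, 9, -5, 0, 4]
  n6 = sortl([0, 7, 9, 9, -5, 0, 4]) = [-5, 0, 0, 4, 7, 9, 9]
  n11 = suml([-5, 0, 0, 4, 7, 9, 9]) = 24

Second demand — change propagation:
  n2: re-runs because x3 [9, -5, 0, 4]->[-2, 6]; new result [0, 7, 9, -2, 6].
  n6: re-runs because n2 [0, 7, 9, 9, -5, 0, 4]->[0, 7, 9, -2, 6]; new result [-2, 0, 6, 7, 9].
  n11: re-runs because n6 [-5, 0, 0, 4, 7, 9, 9]->[-2, 0, 6, 7, 9]; new result 20.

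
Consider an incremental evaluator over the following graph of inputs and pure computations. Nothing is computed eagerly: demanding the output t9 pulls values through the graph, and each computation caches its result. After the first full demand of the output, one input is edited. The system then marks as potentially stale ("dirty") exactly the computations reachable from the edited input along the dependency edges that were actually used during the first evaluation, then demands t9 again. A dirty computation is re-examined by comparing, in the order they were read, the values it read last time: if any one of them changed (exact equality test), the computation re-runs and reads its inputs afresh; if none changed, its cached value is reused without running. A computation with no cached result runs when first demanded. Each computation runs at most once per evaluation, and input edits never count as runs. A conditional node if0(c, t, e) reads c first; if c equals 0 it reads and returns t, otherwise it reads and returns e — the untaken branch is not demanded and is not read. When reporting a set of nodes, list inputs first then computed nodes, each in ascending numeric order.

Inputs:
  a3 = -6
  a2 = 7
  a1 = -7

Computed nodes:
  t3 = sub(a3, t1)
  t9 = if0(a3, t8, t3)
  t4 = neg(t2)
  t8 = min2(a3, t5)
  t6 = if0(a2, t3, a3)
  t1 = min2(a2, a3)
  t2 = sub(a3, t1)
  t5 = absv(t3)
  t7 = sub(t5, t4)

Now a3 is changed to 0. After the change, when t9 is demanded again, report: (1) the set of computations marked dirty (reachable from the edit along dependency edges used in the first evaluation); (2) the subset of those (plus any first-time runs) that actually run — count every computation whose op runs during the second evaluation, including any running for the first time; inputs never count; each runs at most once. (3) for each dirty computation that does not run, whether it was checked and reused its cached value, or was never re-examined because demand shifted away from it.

Dirty set: t1, t3, t9.
Run set: t1, t3, t5, t8, t9 (5 run).
All dirty computations ended up running.
The important point: the flipped condition pulls in fresh nodes; t5, t8 run for the first time.

Initial pass — values computed on the first demand:
  t1 = min2(7, -6) = -6
  t3 = sub(-6, -6) = 0
  t9 = if0(a3=-6 -> else branch t3) = 0

Second demand — change propagation:
  t1: re-runs because a3 -6->0; new result 0.
  t3: re-runs because a3 -6->0; t1 -6->0; new result 0 (unchanged).
  t5: newly demanded (no cache) — executes and yields 0.
  t8: newly demanded (no cache) — executes and yields 0.
  t9: re-runs because a3 -6->0; new result 0 (unchanged).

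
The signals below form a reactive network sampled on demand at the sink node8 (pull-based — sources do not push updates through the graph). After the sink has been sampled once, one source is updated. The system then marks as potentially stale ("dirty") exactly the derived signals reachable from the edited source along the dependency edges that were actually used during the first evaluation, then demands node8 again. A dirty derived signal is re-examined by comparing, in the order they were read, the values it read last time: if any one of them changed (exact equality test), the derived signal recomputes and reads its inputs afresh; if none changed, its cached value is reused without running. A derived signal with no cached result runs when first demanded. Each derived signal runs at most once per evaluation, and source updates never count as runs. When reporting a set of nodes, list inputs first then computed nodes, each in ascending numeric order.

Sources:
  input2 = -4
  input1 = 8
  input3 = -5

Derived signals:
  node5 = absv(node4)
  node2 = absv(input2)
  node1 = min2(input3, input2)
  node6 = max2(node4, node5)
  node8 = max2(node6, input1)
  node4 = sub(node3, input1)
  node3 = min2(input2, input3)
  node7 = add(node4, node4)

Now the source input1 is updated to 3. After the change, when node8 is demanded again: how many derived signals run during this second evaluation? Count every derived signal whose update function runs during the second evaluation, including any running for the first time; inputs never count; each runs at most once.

Initial pass — values computed on the first demand:
  node3 = min2(-4, -5) = -5
  node4 = sub(-5, 8) = -13
  node5 = absv(-13) = 13
  node6 = max2(-13, 13) = 13
  node8 = max2(13, 8) = 13

Second demand — change propagation:
  node4: re-runs because input1 8->3; new result -8.
  node5: re-runs because node4 -13->-8; new result 8.
  node6: re-runs because node4 -13->-8; node5 13->8; new result 8.
  node8: re-runs because node6 13->8; input1 8->3; new result 8.

Run set: node4, node5, node6, node8 (4 run).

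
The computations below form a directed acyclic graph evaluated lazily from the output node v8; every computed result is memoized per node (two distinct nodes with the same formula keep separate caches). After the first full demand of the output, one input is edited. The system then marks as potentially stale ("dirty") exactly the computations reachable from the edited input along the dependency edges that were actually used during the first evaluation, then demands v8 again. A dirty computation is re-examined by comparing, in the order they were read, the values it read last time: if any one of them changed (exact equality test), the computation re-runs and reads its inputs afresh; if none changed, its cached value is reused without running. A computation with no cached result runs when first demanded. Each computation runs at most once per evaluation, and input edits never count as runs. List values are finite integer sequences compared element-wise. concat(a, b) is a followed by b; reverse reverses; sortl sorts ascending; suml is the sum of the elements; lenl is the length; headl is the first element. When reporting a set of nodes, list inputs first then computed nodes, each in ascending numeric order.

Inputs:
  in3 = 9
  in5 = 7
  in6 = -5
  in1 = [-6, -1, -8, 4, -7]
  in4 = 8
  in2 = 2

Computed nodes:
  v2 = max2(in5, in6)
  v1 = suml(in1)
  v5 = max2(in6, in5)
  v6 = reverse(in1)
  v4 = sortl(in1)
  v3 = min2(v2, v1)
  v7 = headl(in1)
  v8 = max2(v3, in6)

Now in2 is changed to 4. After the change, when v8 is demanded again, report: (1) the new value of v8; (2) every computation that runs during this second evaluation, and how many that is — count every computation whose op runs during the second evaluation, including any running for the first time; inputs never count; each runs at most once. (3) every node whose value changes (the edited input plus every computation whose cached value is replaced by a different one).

Demanding v8 again yields -5.
0 computations run: none.
The nodes whose values change: in2.
Note the shortcut — nothing in the graph depends on in2 at all, so no recomputation happens.

First demand of the output computes:
  v1 = suml([-6, -1, -8, 4, -7]) = -18
  v2 = max2(7, -5) = 7
  v3 = min2(7, -18) = -18
  v8 = max2(-18, -5) = -5

After the edit, cleaning proceeds:
  no node depends on in2 at all; the second demand re-runs nothing.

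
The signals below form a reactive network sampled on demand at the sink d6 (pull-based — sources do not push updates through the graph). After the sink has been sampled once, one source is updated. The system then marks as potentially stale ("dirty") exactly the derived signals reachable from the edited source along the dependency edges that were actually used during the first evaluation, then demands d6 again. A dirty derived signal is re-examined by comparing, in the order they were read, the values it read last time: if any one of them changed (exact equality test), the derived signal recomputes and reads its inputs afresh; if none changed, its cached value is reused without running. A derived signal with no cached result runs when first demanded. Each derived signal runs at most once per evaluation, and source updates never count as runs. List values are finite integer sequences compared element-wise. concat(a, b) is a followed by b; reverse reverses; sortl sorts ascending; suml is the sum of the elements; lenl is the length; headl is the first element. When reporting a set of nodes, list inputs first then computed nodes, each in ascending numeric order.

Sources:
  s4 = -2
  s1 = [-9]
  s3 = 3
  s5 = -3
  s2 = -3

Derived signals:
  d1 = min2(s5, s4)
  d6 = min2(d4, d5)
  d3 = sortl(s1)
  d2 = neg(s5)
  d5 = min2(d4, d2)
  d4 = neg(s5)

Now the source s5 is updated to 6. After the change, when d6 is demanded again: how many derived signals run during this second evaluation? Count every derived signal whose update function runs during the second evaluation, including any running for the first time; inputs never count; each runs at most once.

Initial pass — values computed on the first demand:
  d2 = neg(-3) = 3
  d4 = neg(-3) = 3
  d5 = min2(3, 3) = 3
  d6 = min2(3, 3) = 3

Second demand — change propagation:
  d2: re-runs because s5 -3->6; new result -6.
  d4: re-runs because s5 -3->6; new result -6.
  d5: re-runs because d4 3->-6; d2 3->-6; new result -6.
  d6: re-runs because d4 3->-6; d5 3->-6; new result -6.

Run set: d2, d4, d5, d6 (4 run).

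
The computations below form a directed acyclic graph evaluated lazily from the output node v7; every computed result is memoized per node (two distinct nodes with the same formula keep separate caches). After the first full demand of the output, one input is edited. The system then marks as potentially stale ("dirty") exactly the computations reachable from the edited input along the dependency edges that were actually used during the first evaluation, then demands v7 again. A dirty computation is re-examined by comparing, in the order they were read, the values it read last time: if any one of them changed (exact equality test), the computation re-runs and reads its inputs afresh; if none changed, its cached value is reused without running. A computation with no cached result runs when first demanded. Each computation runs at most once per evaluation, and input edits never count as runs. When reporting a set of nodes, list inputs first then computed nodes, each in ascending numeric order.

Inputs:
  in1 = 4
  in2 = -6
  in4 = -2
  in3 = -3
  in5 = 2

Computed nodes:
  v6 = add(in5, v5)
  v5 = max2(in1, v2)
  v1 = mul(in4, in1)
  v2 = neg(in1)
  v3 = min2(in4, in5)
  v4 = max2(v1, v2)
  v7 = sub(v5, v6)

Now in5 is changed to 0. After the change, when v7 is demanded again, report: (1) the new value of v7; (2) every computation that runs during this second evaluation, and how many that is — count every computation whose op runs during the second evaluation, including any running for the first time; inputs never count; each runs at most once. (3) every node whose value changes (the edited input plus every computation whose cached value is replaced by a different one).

First demand of the output computes:
  v2 = neg(4) = -4
  v5 = max2(4, -4) = 4
  v6 = add(2, 4) = 6
  v7 = sub(4, 6) = -2

After the edit, cleaning proceeds:
  v6: a read changed (in5 2->0) — executes, giving 4.
  v7: a read changed (v6 6->4) — executes, giving 0.

Demanding v7 again yields 0.
2 computations run: v6, v7.
The nodes whose values change: in5, v6, v7.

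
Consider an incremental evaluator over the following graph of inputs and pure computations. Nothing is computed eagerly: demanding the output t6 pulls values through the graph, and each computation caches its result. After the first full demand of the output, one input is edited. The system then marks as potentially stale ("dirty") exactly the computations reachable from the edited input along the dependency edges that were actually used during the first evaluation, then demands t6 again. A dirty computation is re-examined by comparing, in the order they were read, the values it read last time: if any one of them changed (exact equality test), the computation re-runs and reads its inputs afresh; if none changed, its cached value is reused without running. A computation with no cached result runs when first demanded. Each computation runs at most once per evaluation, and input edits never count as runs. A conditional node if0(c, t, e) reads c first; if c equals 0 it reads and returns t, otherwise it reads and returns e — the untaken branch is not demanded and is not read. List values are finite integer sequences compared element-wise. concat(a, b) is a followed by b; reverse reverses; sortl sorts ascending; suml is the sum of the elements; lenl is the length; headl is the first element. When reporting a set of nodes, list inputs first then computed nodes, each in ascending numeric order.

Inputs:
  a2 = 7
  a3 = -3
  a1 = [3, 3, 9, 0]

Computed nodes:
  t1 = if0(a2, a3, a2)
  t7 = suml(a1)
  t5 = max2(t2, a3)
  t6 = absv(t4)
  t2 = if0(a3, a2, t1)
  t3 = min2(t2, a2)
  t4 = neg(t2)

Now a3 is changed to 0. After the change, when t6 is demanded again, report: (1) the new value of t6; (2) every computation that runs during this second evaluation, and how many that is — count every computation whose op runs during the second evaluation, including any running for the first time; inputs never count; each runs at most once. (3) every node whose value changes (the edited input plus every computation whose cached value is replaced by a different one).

t6 now evaluates to 7.
Run set: t2 (1 run).
Changed values: a3.
The important point: t2 recomputes to an identical value, and the output ends up unchanged.

Initial pass — values computed on the first demand:
  t1 = if0(a2=7 -> else branch a2) = 7
  t2 = if0(a3=-3 -> else branch t1) = 7
  t4 = neg(7) = -7
  t6 = absv(-7) = 7

Second demand — change propagation:
  t2: re-runs because a3 -3->0; new result 7 (unchanged).
  t4: re-examined; everything it read last time is the same (t2 unchanged) — cache -7 kept, no run.
  t6: re-examined; everything it read last time is the same (t4 unchanged) — cache 7 kept, no run.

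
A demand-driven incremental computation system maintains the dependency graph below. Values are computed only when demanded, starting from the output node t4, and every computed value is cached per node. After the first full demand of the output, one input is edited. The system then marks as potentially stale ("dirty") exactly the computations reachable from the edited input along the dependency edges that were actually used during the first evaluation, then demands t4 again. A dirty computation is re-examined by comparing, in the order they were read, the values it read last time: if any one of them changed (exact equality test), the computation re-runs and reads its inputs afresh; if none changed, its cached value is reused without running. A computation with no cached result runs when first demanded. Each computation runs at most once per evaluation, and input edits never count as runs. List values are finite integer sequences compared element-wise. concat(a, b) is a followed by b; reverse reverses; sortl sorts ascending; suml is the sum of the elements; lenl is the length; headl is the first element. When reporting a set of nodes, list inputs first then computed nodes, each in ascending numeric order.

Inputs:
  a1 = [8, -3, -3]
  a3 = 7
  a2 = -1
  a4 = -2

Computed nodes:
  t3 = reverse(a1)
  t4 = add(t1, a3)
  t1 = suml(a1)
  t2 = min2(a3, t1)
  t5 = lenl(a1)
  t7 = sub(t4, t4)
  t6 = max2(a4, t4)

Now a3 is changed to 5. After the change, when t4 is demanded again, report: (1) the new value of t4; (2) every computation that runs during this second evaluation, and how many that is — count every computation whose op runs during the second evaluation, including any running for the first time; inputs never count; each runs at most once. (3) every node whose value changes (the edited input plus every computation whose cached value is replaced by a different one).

New value of t4: 7.
Computations that run: t4 — 1 in total.
Values that change: a3, t4.

First evaluation (everything demanded from the output):
  t1 = suml([8, -3, -3]) = 2
  t4 = add(2, 7) = 9

Propagation after the edit:
  t4: runs — a3 7->5; result 7.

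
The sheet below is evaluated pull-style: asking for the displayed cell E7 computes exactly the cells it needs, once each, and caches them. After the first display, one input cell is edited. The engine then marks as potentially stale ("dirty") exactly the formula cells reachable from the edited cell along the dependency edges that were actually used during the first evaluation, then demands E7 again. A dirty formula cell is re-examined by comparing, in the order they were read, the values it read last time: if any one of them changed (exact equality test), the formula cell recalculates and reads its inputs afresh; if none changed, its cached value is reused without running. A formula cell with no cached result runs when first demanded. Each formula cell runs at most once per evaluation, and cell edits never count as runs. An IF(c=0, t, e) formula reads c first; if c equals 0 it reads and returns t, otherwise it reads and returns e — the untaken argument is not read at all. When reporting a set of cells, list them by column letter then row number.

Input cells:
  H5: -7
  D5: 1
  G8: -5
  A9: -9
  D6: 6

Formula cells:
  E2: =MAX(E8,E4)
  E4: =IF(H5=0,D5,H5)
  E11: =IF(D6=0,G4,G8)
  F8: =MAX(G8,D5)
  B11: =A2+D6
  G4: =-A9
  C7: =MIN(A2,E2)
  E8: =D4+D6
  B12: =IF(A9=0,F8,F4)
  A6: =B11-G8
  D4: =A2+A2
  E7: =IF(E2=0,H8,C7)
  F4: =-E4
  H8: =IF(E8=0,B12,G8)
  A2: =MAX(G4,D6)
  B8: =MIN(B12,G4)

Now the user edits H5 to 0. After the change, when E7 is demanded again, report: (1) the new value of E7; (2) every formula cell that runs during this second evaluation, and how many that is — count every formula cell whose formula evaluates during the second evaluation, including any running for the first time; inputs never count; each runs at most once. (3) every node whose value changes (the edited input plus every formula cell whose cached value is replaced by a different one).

Demanding E7 again yields 9.
2 formula cells run: E2, E4.
The nodes whose values change: E4, H5.
Note the absorption at E2: it re-runs yet its value is the same, leaving the output's value untouched.

First demand of the output computes:
  E4 = IF(H5=0: H5=-7 -> else branch H5) = -7
  G4 = -(-9) = 9
  A2 = MAX(9, 6) = 9
  D4 = 9 + 9 = 18
  E8 = 18 + 6 = 24
  E2 = MAX(24, -7) = 24
  C7 = MIN(9, 24) = 9
  E7 = IF(E2=0: E2=24 -> else branch C7) = 9

After the edit, cleaning proceeds:
  E4: a read changed (H5 -7->0; H5 -7->0) — executes, giving 1.
  E2: a read changed (E4 -7->1) — executes, giving 24 — identical to its old value.
  C7: dirty, but its reads are unchanged (A2 unchanged, E2 unchanged); cached 9 stands.
  E7: dirty, but its reads are unchanged (E2 unchanged, C7 unchanged); cached 9 stands.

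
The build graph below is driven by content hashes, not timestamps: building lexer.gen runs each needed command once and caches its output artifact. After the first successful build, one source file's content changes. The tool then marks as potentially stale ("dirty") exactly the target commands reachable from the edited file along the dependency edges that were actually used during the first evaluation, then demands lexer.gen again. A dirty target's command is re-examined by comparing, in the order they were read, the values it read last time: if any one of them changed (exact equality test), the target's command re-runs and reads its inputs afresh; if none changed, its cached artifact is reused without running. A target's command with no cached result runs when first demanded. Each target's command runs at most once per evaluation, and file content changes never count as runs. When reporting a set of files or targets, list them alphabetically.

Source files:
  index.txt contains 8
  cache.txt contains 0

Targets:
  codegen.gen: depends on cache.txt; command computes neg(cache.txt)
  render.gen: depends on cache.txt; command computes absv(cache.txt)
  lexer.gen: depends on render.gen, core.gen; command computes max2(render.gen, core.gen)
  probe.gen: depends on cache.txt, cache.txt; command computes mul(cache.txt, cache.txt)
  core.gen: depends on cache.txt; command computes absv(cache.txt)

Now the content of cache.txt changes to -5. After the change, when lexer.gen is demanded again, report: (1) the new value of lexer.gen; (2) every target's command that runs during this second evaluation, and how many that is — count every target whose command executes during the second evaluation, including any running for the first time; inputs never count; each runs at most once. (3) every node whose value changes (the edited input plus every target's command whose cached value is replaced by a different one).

Initial pass — values computed on the first demand:
  core.gen = absv(0) = 0
  render.gen = absv(0) = 0
  lexer.gen = max2(0, 0) = 0

Second demand — change propagation:
  core.gen: re-runs because cache.txt 0->-5; new result 5.
  render.gen: re-runs because cache.txt 0->-5; new result 5.
  lexer.gen: re-runs because render.gen 0->5; core.gen 0->5; new result 5.

lexer.gen now evaluates to 5.
Run set: core.gen, lexer.gen, render.gen (3 run).
Changed values: cache.txt, core.gen, lexer.gen, render.gen.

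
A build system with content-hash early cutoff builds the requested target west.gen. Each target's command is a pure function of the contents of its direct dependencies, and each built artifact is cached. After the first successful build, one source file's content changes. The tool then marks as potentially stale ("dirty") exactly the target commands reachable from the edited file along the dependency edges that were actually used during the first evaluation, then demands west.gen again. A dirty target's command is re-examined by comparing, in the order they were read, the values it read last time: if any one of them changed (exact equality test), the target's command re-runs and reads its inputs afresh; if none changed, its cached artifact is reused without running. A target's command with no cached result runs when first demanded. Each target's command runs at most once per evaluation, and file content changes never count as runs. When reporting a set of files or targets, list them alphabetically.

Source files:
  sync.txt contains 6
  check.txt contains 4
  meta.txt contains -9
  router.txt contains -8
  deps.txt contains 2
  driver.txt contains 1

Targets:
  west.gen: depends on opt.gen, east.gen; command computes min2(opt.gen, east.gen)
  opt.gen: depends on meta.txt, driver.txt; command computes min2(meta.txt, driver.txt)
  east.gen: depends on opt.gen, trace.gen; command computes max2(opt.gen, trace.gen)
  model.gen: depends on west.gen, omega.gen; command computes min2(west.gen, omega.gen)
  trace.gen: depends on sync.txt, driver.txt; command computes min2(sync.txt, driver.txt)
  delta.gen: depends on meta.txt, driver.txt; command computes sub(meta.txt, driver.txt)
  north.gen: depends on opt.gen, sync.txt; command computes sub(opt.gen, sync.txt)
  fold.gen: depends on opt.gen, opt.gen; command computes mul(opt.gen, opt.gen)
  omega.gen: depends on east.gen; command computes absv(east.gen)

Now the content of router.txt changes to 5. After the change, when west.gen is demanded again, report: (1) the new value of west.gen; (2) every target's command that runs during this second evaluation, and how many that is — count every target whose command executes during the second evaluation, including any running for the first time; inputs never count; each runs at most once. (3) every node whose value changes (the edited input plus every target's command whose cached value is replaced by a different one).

New value of west.gen: -9.
Target commands that run: none — 0 in total.
Values that change: router.txt.
Key observation: router.txt is never demanded by the output, so the edit triggers no recomputation at all.

First evaluation (everything demanded from the output):
  opt.gen = min2(-9, 1) = -9
  trace.gen = min2(6, 1) = 1
  east.gen = max2(-9, 1) = 1
  west.gen = min2(-9, 1) = -9

Propagation after the edit:
  router.txt feeds no computation that the output demands — nothing is marked dirty and nothing runs.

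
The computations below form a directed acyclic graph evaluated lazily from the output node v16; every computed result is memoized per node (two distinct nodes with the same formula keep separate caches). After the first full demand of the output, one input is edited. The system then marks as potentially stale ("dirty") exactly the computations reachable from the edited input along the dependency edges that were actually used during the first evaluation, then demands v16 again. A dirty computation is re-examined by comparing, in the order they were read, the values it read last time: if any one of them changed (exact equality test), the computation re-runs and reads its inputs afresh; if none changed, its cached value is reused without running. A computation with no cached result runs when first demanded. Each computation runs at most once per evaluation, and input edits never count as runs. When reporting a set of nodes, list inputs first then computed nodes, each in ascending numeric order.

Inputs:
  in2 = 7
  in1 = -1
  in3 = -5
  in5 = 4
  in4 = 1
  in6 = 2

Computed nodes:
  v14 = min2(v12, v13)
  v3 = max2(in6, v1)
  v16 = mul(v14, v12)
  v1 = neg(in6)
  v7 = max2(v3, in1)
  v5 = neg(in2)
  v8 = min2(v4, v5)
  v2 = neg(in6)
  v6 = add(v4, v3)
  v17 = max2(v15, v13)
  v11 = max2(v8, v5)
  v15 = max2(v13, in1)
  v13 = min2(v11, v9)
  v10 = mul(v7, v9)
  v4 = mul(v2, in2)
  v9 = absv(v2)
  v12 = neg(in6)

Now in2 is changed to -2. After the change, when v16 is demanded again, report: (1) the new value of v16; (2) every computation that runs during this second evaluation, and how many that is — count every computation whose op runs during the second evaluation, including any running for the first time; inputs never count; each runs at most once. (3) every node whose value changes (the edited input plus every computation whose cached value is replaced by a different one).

Demanding v16 again yields 4.
7 computations run: v4, v5, v8, v11, v13, v14, v16.
The nodes whose values change: in2, v4, v5, v8, v11, v13, v14, v16.

First demand of the output computes:
  v2 = neg(2) = -2
  v4 = mul(-2, 7) = -14
  v5 = neg(7) = -7
  v8 = min2(-14, -7) = -14
  v9 = absv(-2) = 2
  v11 = max2(-14, -7) = -7
  v12 = neg(2) = -2
  v13 = min2(-7, 2) = -7
  v14 = min2(-2, -7) = -7
  v16 = mul(-7, -2) = 14

After the edit, cleaning proceeds:
  v4: a read changed (in2 7->-2) — executes, giving 4.
  v5: a read changed (in2 7->-2) — executes, giving 2.
  v8: a read changed (v4 -14->4; v5 -7->2) — executes, giving 2.
  v11: a read changed (v8 -14->2; v5 -7->2) — executes, giving 2.
  v13: a read changed (v11 -7->2) — executes, giving 2.
  v14: a read changed (v13 -7->2) — executes, giving -2.
  v16: a read changed (v14 -7->-2) — executes, giving 4.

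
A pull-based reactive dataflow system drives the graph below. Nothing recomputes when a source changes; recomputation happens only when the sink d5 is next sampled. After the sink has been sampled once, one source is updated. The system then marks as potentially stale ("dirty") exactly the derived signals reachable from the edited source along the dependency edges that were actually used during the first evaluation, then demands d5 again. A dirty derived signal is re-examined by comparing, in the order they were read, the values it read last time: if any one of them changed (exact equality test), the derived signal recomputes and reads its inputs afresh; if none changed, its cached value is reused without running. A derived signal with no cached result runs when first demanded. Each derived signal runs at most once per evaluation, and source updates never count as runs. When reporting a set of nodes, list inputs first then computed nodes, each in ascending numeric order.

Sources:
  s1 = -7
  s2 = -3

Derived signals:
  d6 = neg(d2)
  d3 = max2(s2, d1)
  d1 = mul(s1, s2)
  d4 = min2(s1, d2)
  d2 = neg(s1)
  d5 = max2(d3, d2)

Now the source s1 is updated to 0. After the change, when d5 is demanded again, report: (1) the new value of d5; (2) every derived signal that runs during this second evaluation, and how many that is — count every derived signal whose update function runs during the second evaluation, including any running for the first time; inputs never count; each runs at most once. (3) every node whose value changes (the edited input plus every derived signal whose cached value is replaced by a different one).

New value of d5: 0.
Derived signals that run: d1, d2, d3, d5 — 4 in total.
Values that change: s1, d1, d2, d3, d5.

First evaluation (everything demanded from the output):
  d1 = mul(-7, -3) = 21
  d2 = neg(-7) = 7
  d3 = max2(-3, 21) = 21
  d5 = max2(21, 7) = 21

Propagation after the edit:
  d1: runs — s1 -7->0; result 0.
  d2: runs — s1 -7->0; result 0.
  d3: runs — d1 21->0; result 0.
  d5: runs — d3 21->0; d2 7->0; result 0.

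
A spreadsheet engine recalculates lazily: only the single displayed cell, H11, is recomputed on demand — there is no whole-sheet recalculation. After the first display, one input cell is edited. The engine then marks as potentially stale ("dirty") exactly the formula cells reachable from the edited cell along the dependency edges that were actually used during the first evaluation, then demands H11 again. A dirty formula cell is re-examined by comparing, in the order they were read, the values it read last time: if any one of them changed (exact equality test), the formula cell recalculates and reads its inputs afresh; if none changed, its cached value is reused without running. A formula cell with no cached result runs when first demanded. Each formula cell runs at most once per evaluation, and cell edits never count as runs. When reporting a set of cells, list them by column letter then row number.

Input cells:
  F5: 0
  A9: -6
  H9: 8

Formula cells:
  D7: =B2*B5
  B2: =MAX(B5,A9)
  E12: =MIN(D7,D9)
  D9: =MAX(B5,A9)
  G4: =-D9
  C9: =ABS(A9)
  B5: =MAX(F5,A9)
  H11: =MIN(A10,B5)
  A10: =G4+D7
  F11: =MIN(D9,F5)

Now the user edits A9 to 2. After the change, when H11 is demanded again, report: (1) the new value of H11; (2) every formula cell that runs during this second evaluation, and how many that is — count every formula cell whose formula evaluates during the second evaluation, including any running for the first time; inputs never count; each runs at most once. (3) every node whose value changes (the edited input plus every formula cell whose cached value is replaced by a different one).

New value of H11: 2.
Formula cells that run: A10, B2, B5, D7, D9, G4, H11 — 7 in total.
Values that change: A9, A10, B2, B5, D7, D9, G4, H11.

First evaluation (everything demanded from the output):
  B5 = MAX(0, -6) = 0
  B2 = MAX(0, -6) = 0
  D7 = 0 * 0 = 0
  D9 = MAX(0, -6) = 0
  G4 = -(0) = 0
  A10 = 0 + 0 = 0
  H11 = MIN(0, 0) = 0

Propagation after the edit:
  B5: runs — A9 -6->2; result 2.
  B2: runs — B5 0->2; A9 -6->2; result 2.
  D7: runs — B2 0->2; B5 0->2; result 4.
  D9: runs — B5 0->2; A9 -6->2; result 2.
  G4: runs — D9 0->2; result -2.
  A10: runs — G4 0->-2; D7 0->4; result 2.
  H11: runs — A10 0->2; B5 0->2; result 2.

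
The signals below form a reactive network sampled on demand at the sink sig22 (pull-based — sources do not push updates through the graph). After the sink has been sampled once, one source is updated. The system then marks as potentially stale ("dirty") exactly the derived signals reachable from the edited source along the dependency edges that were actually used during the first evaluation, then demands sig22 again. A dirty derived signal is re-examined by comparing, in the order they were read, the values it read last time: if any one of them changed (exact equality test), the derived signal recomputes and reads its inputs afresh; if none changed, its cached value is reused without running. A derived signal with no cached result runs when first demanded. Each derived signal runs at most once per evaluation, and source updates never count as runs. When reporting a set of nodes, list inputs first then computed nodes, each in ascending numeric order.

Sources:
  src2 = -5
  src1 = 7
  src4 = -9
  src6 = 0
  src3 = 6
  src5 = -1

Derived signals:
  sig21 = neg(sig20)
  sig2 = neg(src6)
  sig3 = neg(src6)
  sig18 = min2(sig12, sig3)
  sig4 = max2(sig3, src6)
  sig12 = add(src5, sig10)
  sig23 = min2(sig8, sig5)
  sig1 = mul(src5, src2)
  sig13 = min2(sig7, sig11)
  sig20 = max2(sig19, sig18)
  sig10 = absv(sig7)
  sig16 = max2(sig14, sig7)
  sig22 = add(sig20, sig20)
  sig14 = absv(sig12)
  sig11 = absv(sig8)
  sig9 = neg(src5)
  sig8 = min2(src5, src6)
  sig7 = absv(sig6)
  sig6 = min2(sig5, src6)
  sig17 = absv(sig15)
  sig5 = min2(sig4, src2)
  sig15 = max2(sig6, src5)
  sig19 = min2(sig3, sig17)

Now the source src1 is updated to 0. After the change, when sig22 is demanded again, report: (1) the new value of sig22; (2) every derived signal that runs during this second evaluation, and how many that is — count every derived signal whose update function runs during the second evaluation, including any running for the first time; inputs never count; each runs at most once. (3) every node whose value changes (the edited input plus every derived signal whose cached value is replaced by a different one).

Initial pass — values computed on the first demand:
  sig3 = neg(0) = 0
  sig4 = max2(0, 0) = 0
  sig5 = min2(0, -5) = -5
  sig6 = min2(-5, 0) = -5
  sig7 = absv(-5) = 5
  sig10 = absv(5) = 5
  sig12 = add(-1, 5) = 4
  sig15 = max2(-5, -1) = -1
  sig17 = absv(-1) = 1
  sig18 = min2(4, 0) = 0
  sig19 = min2(0, 1) = 0
  sig20 = max2(0, 0) = 0
  sig22 = add(0, 0) = 0

Second demand — change propagation:
  no demanded computation ever read src1, so the edit dirties nothing and nothing runs.

The important point: nothing the output needs ever reads src1, so the edit is invisible to it.

sig22 now evaluates to 0.
Run set: none (0 run).
Changed values: src1.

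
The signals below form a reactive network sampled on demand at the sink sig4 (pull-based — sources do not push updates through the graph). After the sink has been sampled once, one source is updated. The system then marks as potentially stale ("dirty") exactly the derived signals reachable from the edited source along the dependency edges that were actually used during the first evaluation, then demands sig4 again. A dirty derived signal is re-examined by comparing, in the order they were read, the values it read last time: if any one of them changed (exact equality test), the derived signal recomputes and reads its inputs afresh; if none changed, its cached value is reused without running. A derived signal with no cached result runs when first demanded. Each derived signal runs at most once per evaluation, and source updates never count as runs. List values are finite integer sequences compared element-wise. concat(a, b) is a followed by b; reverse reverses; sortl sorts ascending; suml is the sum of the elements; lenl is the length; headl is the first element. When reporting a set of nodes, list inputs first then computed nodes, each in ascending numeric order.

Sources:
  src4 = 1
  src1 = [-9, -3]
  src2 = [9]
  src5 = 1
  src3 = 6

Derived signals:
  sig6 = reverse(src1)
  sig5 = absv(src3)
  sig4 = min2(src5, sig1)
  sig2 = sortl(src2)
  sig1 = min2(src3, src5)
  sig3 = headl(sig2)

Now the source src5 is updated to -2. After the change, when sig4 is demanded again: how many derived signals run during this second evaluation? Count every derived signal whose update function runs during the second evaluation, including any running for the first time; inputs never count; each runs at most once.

Initial pass — values computed on the first demand:
  sig1 = min2(6, 1) = 1
  sig4 = min2(1, 1) = 1

Second demand — change propagation:
  sig1: re-runs because src5 1->-2; new result -2.
  sig4: re-runs because src5 1->-2; sig1 1->-2; new result -2.

Run set: sig1, sig4 (2 run).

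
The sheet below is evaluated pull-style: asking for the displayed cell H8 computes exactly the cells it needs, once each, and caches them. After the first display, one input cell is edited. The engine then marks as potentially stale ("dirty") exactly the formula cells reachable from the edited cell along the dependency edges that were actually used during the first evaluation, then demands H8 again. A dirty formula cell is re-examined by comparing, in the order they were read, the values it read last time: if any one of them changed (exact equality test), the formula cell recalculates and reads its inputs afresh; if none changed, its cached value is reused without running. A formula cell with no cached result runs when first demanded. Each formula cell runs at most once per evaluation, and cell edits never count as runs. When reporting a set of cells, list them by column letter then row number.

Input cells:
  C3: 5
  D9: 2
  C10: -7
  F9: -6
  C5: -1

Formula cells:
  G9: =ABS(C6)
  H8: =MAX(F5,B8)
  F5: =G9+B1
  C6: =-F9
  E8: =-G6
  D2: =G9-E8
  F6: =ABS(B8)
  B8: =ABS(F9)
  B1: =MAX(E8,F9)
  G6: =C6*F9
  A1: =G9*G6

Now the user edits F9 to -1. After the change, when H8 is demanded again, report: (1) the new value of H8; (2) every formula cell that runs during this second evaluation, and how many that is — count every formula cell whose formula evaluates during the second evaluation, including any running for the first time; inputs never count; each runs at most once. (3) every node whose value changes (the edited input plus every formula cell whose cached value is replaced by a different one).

First demand of the output computes:
  B8 = ABS(-6) = 6
  C6 = -(-6) = 6
  G6 = 6 * -6 = -36
  E8 = -(-36) = 36
  B1 = MAX(36, -6) = 36
  G9 = ABS(6) = 6
  F5 = 6 + 36 = 42
  H8 = MAX(42, 6) = 42

After the edit, cleaning proceeds:
  B8: a read changed (F9 -6->-1) — executes, giving 1.
  C6: a read changed (F9 -6->-1) — executes, giving 1.
  G6: a read changed (C6 6->1; F9 -6->-1) — executes, giving -1.
  E8: a read changed (G6 -36->-1) — executes, giving 1.
  B1: a read changed (E8 36->1; F9 -6->-1) — executes, giving 1.
  G9: a read changed (C6 6->1) — executes, giving 1.
  F5: a read changed (G9 6->1; B1 36->1) — executes, giving 2.
  H8: a read changed (F5 42->2; B8 6->1) — executes, giving 2.

Demanding H8 again yields 2.
8 formula cells run: B1, B8, C6, E8, F5, G6, G9, H8.
The nodes whose values change: B1, B8, C6, E8, F5, F9, G6, G9, H8.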